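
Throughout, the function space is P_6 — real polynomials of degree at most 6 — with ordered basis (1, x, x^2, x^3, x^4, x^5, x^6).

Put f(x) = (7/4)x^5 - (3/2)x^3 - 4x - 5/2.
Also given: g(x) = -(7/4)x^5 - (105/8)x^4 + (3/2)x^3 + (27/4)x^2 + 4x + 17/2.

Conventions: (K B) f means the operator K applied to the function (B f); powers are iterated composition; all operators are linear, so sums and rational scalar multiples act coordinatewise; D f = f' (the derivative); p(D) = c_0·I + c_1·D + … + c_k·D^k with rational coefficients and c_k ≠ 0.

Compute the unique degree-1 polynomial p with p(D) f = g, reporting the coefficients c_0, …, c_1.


D^0 f = (7/4)x^5 - (3/2)x^3 - 4x - 5/2
D^1 f = (35/4)x^4 - (9/2)x^2 - 4
matching coefficients of g against c_0 f + c_1 Df + … from the top degree down determines the c_i
solution: c_0 = -1, c_1 = -3/2

c_0 = -1, c_1 = -3/2


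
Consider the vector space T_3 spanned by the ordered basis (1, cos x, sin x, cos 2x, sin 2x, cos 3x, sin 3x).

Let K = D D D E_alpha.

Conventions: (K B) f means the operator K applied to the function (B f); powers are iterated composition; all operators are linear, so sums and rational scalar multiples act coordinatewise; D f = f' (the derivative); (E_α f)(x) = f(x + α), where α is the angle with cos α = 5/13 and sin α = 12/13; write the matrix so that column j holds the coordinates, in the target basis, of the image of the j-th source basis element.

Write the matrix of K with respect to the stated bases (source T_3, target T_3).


image of 1: 0
image of cos x: (12/13)cos x + (5/13)sin x
image of sin x: -(5/13)cos x + (12/13)sin x
image of cos 2x: (960/169)cos 2x - (952/169)sin 2x
image of sin 2x: (952/169)cos 2x + (960/169)sin 2x
image of cos 3x: -(22356/2197)cos 3x - (54945/2197)sin 3x
image of sin 3x: (54945/2197)cos 3x - (22356/2197)sin 3x
each image's coordinates form column j of the matrix

the matrix is [[0, 0, 0, 0, 0, 0, 0]; [0, 12/13, -5/13, 0, 0, 0, 0]; [0, 5/13, 12/13, 0, 0, 0, 0]; [0, 0, 0, 960/169, 952/169, 0, 0]; [0, 0, 0, -952/169, 960/169, 0, 0]; [0, 0, 0, 0, 0, -22356/2197, 54945/2197]; [0, 0, 0, 0, 0, -54945/2197, -22356/2197]] (rows listed top to bottom)


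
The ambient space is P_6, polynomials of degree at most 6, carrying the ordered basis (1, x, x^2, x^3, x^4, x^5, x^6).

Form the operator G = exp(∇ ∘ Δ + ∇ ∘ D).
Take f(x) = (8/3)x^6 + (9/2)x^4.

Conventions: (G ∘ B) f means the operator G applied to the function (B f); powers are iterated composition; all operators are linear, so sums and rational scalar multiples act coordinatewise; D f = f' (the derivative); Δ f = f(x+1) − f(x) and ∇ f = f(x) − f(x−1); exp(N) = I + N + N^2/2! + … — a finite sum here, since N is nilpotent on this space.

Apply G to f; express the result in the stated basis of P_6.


order-1 term: 160x^4 - 160x^3 + 348x^2 - 134x + 145/3
order-2 term: 1920x^2 - 1920x + 1416
order-3 term: 2560
the series for exp(∇ ∘ Δ + ∇ ∘ D) f terminates at order 3
exp(∇ ∘ Δ + ∇ ∘ D) f = (8/3)x^6 + (329/2)x^4 - 160x^3 + 2268x^2 - 2054x + 12073/3

g(x) = (8/3)x^6 + (329/2)x^4 - 160x^3 + 2268x^2 - 2054x + 12073/3


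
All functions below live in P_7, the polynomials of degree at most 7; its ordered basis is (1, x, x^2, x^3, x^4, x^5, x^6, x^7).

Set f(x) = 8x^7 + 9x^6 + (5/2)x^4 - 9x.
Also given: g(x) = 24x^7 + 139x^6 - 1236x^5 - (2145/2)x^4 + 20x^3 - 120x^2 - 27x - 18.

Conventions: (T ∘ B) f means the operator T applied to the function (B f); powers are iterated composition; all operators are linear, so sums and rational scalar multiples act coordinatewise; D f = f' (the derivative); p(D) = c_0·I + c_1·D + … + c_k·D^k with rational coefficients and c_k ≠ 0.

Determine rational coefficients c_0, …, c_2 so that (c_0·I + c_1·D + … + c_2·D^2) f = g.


c_0 = 3, c_1 = 2, c_2 = -4

D^0 f = 8x^7 + 9x^6 + (5/2)x^4 - 9x
D^1 f = 56x^6 + 54x^5 + 10x^3 - 9
D^2 f = 336x^5 + 270x^4 + 30x^2
matching coefficients of g against c_0 f + c_1 Df + … from the top degree down determines the c_i
solution: c_0 = 3, c_1 = 2, c_2 = -4


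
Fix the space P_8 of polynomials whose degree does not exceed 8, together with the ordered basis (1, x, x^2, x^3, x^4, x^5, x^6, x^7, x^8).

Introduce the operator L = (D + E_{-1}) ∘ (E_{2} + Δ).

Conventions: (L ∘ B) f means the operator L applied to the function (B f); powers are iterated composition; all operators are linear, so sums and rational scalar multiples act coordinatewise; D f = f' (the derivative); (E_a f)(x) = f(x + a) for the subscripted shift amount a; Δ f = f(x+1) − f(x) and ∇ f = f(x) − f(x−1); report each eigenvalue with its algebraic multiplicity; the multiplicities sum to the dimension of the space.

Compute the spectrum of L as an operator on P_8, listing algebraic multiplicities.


image of 1: 1
image of x: x + 3
image of x^2: x^2 + 6x + 6
image of x^3: x^3 + 9x^2 + 18x + 17
image of x^4: x^4 + 12x^3 + 36x^2 + 68x + 36
image of x^5: x^5 + 15x^4 + 60x^3 + 170x^2 + 180x + 87
image of x^6: x^6 + 18x^5 + 90x^4 + 340x^3 + 540x^2 + 522x + 198
image of x^7: x^7 + 21x^6 + 126x^5 + 595x^4 + 1260x^3 + 1827x^2 + 1386x + 457
image of x^8: x^8 + 24x^7 + 168x^6 + 952x^5 + 2520x^4 + 4872x^3 + 5544x^2 + 3656x + 1032
the matrix is upper triangular; its diagonal is (1, 1, 1, 1, 1, 1, 1, 1, 1)
for a triangular matrix the eigenvalues are the diagonal entries, with algebraic multiplicity their repetition count

λ = 1 (multiplicity 9)


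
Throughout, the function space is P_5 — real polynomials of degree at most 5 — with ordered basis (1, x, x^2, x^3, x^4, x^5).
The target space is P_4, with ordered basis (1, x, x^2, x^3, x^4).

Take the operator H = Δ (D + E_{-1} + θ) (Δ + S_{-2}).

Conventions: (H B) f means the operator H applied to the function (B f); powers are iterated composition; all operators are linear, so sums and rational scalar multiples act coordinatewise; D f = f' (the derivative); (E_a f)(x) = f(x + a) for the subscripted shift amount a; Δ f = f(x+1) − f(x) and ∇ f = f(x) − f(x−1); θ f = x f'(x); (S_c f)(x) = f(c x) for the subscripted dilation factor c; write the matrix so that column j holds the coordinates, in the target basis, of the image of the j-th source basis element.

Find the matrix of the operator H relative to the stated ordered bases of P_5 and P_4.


the matrix is [[0, -4, 16, -41, 166, -207]; [0, 0, 24, -78, 596, -940]; [0, 0, 0, -96, 528, -2610]; [0, 0, 0, 0, 320, -1820]; [0, 0, 0, 0, 0, -960]] (rows listed top to bottom)

image of 1: 0
image of x: -4
image of x^2: 24x + 16
image of x^3: -96x^2 - 78x - 41
image of x^4: 320x^3 + 528x^2 + 596x + 166
image of x^5: -960x^4 - 1820x^3 - 2610x^2 - 940x - 207
each image's coordinates form column j of the matrix


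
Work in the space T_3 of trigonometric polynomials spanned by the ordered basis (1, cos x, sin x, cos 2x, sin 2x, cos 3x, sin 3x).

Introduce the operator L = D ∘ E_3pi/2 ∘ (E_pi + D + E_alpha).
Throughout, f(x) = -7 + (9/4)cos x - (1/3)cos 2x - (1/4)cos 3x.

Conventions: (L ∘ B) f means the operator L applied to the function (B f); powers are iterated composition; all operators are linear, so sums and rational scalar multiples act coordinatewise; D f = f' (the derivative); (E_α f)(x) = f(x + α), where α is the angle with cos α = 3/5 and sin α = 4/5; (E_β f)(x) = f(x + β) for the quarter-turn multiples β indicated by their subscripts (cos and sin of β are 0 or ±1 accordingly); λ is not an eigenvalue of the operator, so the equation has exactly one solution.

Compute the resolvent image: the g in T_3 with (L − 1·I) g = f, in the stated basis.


write g with unknown coordinates in the stated basis and equate coefficients in (L − 1·I) g = f
solving from the highest basis element down gives g = 7 - (63/104)cos x + (81/104)sin x - (41/657)cos 2x + (4/219)sin 2x - (601/62120)cos 3x + (1257/62120)sin 3x
check: L g = (171/104)cos x + (81/104)sin x - (260/657)cos 2x + (4/219)sin 2x - (16131/62120)cos 3x + (1257/62120)sin 3x
so L g − 1·g = -7 + (9/4)cos x - (1/3)cos 2x - (1/4)cos 3x = f ✓

g(x) = 7 - (63/104)cos x + (81/104)sin x - (41/657)cos 2x + (4/219)sin 2x - (601/62120)cos 3x + (1257/62120)sin 3x


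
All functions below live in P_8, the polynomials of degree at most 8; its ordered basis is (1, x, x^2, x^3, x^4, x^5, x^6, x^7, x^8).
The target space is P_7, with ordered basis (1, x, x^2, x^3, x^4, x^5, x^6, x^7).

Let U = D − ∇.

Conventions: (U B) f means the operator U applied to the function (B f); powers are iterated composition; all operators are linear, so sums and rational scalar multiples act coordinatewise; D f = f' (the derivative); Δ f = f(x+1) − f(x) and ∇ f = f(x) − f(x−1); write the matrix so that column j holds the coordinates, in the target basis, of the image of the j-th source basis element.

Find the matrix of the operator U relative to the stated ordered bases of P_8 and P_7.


image of 1: 0
image of x: 0
image of x^2: 1
image of x^3: 3x - 1
image of x^4: 6x^2 - 4x + 1
image of x^5: 10x^3 - 10x^2 + 5x - 1
image of x^6: 15x^4 - 20x^3 + 15x^2 - 6x + 1
image of x^7: 21x^5 - 35x^4 + 35x^3 - 21x^2 + 7x - 1
image of x^8: 28x^6 - 56x^5 + 70x^4 - 56x^3 + 28x^2 - 8x + 1
each image's coordinates form column j of the matrix

the matrix is [[0, 0, 1, -1, 1, -1, 1, -1, 1]; [0, 0, 0, 3, -4, 5, -6, 7, -8]; [0, 0, 0, 0, 6, -10, 15, -21, 28]; [0, 0, 0, 0, 0, 10, -20, 35, -56]; [0, 0, 0, 0, 0, 0, 15, -35, 70]; [0, 0, 0, 0, 0, 0, 0, 21, -56]; [0, 0, 0, 0, 0, 0, 0, 0, 28]; [0, 0, 0, 0, 0, 0, 0, 0, 0]] (rows listed top to bottom)


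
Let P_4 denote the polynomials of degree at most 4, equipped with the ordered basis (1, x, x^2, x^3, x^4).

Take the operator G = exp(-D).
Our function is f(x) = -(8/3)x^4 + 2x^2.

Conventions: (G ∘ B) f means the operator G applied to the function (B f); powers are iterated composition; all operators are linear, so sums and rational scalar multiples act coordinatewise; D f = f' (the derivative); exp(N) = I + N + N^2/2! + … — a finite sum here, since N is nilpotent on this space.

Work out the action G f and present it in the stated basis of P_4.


the result is g(x) = -(8/3)x^4 + (32/3)x^3 - 14x^2 + (20/3)x - 2/3

order-1 term: (32/3)x^3 - 4x
order-2 term: -16x^2 + 2
order-3 term: (32/3)x
order-4 term: -8/3
the series for exp(-D) f terminates at order 4
exp(-D) f = -(8/3)x^4 + (32/3)x^3 - 14x^2 + (20/3)x - 2/3


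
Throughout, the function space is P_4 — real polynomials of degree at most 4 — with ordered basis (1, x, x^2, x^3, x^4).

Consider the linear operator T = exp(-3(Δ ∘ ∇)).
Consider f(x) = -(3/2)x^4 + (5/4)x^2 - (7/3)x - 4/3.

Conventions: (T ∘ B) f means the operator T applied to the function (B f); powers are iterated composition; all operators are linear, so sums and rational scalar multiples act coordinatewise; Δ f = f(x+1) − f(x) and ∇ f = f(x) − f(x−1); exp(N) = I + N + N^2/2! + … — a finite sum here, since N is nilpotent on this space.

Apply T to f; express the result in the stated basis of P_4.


the image equals g(x) = -(3/2)x^4 + (221/4)x^2 - (7/3)x - 971/6

order-1 term: 54x^2 + 3/2
order-2 term: -162
the series for exp(-3(Δ ∘ ∇)) f terminates at order 2
exp(-3(Δ ∘ ∇)) f = -(3/2)x^4 + (221/4)x^2 - (7/3)x - 971/6


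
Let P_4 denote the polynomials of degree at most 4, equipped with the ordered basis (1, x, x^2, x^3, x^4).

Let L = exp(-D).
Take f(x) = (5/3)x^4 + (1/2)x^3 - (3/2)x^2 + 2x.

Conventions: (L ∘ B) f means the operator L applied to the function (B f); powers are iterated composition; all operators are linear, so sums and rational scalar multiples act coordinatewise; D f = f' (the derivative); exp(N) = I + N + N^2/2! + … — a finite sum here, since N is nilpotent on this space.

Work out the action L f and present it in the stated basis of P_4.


order-1 term: -(20/3)x^3 - (3/2)x^2 + 3x - 2
order-2 term: 10x^2 + (3/2)x - 3/2
order-3 term: -(20/3)x - 1/2
order-4 term: 5/3
the series for exp(-D) f terminates at order 4
exp(-D) f = (5/3)x^4 - (37/6)x^3 + 7x^2 - (1/6)x - 7/3

g(x) = (5/3)x^4 - (37/6)x^3 + 7x^2 - (1/6)x - 7/3


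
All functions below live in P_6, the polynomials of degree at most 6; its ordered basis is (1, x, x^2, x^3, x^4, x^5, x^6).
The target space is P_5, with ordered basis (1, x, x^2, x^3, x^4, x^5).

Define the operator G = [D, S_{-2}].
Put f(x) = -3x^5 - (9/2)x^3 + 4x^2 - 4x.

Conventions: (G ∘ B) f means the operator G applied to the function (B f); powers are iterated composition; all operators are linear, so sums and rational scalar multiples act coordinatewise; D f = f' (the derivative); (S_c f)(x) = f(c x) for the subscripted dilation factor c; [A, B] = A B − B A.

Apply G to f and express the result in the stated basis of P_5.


S_{-2} f = 96x^5 + 36x^3 + 16x^2 + 8x
D S_{-2} f = 480x^4 + 108x^2 + 32x + 8
D f = -15x^4 - (27/2)x^2 + 8x - 4
S_{-2} D f = -240x^4 - 54x^2 - 16x - 4
[D, S_{-2}] f = 720x^4 + 162x^2 + 48x + 12

g(x) = 720x^4 + 162x^2 + 48x + 12


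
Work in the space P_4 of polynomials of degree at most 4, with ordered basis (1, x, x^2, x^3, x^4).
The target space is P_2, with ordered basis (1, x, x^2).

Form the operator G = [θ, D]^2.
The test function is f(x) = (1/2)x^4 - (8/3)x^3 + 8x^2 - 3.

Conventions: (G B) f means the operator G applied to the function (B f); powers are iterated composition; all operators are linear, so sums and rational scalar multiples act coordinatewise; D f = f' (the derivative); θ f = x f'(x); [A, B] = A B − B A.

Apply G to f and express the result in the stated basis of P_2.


D f = 2x^3 - 8x^2 + 16x
θ D f = 6x^3 - 16x^2 + 16x
θ f = 2x^4 - 8x^3 + 16x^2
D θ f = 8x^3 - 24x^2 + 32x
[θ, D] f = -2x^3 + 8x^2 - 16x
D [θ, D] f = -6x^2 + 16x - 16
θ D [θ, D] f = -12x^2 + 16x
θ [θ, D] f = -6x^3 + 16x^2 - 16x
D θ [θ, D] f = -18x^2 + 32x - 16
[θ, D] [θ, D] f = 6x^2 - 16x + 16

the image equals g(x) = 6x^2 - 16x + 16


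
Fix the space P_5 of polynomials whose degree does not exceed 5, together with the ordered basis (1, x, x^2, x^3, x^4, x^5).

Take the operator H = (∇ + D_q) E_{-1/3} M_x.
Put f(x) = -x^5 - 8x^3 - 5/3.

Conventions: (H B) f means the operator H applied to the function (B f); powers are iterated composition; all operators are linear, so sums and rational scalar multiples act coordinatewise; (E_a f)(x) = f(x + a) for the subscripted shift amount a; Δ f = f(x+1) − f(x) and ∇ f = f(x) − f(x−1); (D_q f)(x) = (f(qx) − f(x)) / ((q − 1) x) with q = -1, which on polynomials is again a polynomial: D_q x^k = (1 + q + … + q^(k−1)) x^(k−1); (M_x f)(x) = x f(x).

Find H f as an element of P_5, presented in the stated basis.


the image equals g(x) = -6x^5 + 27x^4 - (236/3)x^3 + (3743/27)x^2 - (2698/27)x + 2323/81

M_x f = -x^6 - 8x^4 - (5/3)x
E_{-1/3} M_x f = -x^6 + 2x^5 - (29/3)x^4 + (308/27)x^3 - (149/27)x^2 - (37/81)x + 332/729
∇ (E_{-1/3} M_x) f = -6x^5 + 25x^4 - (236/3)x^3 + (1145/9)x^2 - (2698/27)x + 2360/81
D_q (E_{-1/3} M_x) f = 2x^4 + (308/27)x^2 - 37/81
(∇ + D_q) (E_{-1/3} M_x) f = -6x^5 + 27x^4 - (236/3)x^3 + (3743/27)x^2 - (2698/27)x + 2323/81


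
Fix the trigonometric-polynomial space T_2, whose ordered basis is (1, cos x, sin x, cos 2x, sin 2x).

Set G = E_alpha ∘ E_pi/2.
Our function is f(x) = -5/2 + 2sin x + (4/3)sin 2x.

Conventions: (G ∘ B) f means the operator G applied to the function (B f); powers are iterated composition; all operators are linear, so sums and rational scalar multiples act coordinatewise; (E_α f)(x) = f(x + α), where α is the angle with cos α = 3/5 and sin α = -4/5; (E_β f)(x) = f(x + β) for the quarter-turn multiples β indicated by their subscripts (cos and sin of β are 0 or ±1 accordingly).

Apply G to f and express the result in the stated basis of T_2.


E_pi/2 f = -5/2 + 2cos x - (4/3)sin 2x
E_alpha E_pi/2 f = -5/2 + (6/5)cos x + (8/5)sin x + (32/25)cos 2x + (28/75)sin 2x

the image equals g(x) = -5/2 + (6/5)cos x + (8/5)sin x + (32/25)cos 2x + (28/75)sin 2x


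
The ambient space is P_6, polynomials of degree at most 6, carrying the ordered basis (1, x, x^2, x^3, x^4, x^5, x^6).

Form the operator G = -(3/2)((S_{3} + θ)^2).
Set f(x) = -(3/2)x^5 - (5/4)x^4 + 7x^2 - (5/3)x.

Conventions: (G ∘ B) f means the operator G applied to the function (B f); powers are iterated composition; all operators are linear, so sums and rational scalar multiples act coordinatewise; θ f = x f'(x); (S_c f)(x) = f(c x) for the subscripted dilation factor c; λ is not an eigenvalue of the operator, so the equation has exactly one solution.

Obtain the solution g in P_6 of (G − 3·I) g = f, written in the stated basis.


g(x) = (1/61506)x^5 + (5/43362)x^4 - (14/369)x^2 + (5/81)x

write g with unknown coordinates in the stated basis and equate coefficients in (G − 3·I) g = f
solving from the highest basis element down gives g = (1/61506)x^5 + (5/43362)x^4 - (14/369)x^2 + (5/81)x
check: G g = -(15376/10251)x^5 - (36125/28908)x^4 + (847/123)x^2 - (40/27)x
so G g − 3·g = -(3/2)x^5 - (5/4)x^4 + 7x^2 - (5/3)x = f ✓


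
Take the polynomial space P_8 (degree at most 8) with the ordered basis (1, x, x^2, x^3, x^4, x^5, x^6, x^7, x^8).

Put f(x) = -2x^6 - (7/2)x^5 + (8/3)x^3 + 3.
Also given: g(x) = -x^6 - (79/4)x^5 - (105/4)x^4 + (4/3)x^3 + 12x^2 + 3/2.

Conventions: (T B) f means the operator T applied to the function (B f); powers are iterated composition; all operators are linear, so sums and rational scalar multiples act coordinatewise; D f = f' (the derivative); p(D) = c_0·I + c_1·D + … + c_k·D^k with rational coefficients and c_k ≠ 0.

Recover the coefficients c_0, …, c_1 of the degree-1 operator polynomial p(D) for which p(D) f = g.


c_0 = 1/2, c_1 = 3/2

D^0 f = -2x^6 - (7/2)x^5 + (8/3)x^3 + 3
D^1 f = -12x^5 - (35/2)x^4 + 8x^2
matching coefficients of g against c_0 f + c_1 Df + … from the top degree down determines the c_i
solution: c_0 = 1/2, c_1 = 3/2


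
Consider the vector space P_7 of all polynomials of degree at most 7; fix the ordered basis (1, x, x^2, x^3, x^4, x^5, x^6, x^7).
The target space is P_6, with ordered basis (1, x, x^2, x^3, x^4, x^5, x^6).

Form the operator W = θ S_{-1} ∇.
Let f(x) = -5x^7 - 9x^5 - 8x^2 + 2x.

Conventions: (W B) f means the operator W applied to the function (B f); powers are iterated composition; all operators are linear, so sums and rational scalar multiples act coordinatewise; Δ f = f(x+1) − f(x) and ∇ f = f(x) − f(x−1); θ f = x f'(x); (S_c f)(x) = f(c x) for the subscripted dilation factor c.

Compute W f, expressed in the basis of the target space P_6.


∇ f = -35x^6 + 105x^5 - 220x^4 + 265x^3 - 195x^2 + 64x - 4
S_{-1} ∇ f = -35x^6 - 105x^5 - 220x^4 - 265x^3 - 195x^2 - 64x - 4
θ (S_{-1} ∇) f = -210x^6 - 525x^5 - 880x^4 - 795x^3 - 390x^2 - 64x

g(x) = -210x^6 - 525x^5 - 880x^4 - 795x^3 - 390x^2 - 64x


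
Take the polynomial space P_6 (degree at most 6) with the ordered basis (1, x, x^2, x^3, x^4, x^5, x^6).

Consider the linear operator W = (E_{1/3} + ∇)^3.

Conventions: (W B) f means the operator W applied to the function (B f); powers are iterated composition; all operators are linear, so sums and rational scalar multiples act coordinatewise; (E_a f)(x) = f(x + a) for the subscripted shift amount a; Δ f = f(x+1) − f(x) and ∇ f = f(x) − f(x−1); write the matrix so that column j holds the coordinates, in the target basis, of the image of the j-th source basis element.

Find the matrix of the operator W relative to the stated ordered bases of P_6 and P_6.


image of 1: 1
image of x: x + 4
image of x^2: x^2 + 8x + 8
image of x^3: x^3 + 12x^2 + 24x - 4
image of x^4: x^4 + 16x^3 + 48x^2 - 16x - 112/9
image of x^5: x^5 + 20x^4 + 80x^3 - 40x^2 - (560/9)x + 3068/27
image of x^6: x^6 + 24x^5 + 120x^4 - 80x^3 - (560/3)x^2 + (6136/9)x - 12824/27
each image's coordinates form column j of the matrix

the matrix is [[1, 4, 8, -4, -112/9, 3068/27, -12824/27]; [0, 1, 8, 24, -16, -560/9, 6136/9]; [0, 0, 1, 12, 48, -40, -560/3]; [0, 0, 0, 1, 16, 80, -80]; [0, 0, 0, 0, 1, 20, 120]; [0, 0, 0, 0, 0, 1, 24]; [0, 0, 0, 0, 0, 0, 1]] (rows listed top to bottom)


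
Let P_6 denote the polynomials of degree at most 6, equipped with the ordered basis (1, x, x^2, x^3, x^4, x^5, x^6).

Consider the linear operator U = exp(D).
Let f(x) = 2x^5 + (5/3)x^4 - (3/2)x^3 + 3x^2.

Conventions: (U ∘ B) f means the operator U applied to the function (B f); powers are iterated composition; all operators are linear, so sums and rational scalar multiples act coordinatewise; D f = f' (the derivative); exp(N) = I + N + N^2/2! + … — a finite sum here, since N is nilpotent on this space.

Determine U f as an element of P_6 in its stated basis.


the image equals g(x) = 2x^5 + (35/3)x^4 + (151/6)x^3 + (57/2)x^2 + (109/6)x + 31/6

order-1 term: 10x^4 + (20/3)x^3 - (9/2)x^2 + 6x
order-2 term: 20x^3 + 10x^2 - (9/2)x + 3
order-3 term: 20x^2 + (20/3)x - 3/2
order-4 term: 10x + 5/3
order-5 term: 2
the series for exp(D) f terminates at order 5
exp(D) f = 2x^5 + (35/3)x^4 + (151/6)x^3 + (57/2)x^2 + (109/6)x + 31/6


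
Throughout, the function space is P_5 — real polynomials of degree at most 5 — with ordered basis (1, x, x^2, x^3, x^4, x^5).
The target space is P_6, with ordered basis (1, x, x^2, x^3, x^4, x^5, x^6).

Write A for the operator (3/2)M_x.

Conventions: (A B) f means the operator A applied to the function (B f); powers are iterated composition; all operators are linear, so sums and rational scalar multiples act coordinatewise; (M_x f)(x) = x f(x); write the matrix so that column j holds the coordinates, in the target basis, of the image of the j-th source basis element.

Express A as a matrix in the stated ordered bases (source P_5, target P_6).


the matrix is [[0, 0, 0, 0, 0, 0]; [3/2, 0, 0, 0, 0, 0]; [0, 3/2, 0, 0, 0, 0]; [0, 0, 3/2, 0, 0, 0]; [0, 0, 0, 3/2, 0, 0]; [0, 0, 0, 0, 3/2, 0]; [0, 0, 0, 0, 0, 3/2]] (rows listed top to bottom)

image of 1: (3/2)x
image of x: (3/2)x^2
image of x^2: (3/2)x^3
image of x^3: (3/2)x^4
image of x^4: (3/2)x^5
image of x^5: (3/2)x^6
each image's coordinates form column j of the matrix


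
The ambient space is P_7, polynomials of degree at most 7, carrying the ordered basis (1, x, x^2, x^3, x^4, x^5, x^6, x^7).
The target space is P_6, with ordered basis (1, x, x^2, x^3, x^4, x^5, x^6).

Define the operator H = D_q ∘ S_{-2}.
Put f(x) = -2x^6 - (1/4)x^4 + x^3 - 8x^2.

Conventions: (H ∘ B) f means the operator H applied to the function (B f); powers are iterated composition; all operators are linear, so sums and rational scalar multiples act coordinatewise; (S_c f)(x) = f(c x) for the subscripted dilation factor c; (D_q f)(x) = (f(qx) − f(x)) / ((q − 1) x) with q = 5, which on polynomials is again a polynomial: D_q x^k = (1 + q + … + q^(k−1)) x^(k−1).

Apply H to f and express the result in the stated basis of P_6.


the result is g(x) = -499968x^5 - 624x^3 - 248x^2 - 192x

S_{-2} f = -128x^6 - 4x^4 - 8x^3 - 32x^2
D_q S_{-2} f = -499968x^5 - 624x^3 - 248x^2 - 192x


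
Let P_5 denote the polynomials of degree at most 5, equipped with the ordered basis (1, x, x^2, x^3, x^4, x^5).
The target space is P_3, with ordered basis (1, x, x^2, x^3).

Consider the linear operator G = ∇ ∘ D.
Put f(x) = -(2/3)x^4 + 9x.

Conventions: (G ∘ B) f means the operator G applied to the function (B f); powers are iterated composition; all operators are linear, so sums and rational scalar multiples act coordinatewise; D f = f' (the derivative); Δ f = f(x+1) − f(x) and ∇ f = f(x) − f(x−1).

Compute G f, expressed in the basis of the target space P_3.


D f = -(8/3)x^3 + 9
∇ D f = -8x^2 + 8x - 8/3

the result is g(x) = -8x^2 + 8x - 8/3


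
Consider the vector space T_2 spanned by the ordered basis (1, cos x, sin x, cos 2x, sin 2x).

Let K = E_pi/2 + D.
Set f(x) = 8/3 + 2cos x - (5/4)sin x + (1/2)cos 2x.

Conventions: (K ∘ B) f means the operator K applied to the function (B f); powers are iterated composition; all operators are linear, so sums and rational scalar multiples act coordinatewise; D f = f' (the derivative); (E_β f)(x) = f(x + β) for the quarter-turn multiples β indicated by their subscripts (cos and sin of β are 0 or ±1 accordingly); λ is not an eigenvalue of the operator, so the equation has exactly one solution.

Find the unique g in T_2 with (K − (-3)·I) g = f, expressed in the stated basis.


the result is g(x) = 2/3 + (17/26)cos x + (1/52)sin x + (1/8)cos 2x + (1/8)sin 2x

write g with unknown coordinates in the stated basis and equate coefficients in (K − (-3)·I) g = f
solving from the highest basis element down gives g = 2/3 + (17/26)cos x + (1/52)sin x + (1/8)cos 2x + (1/8)sin 2x
check: K g = 2/3 + (1/26)cos x - (17/13)sin x + (1/8)cos 2x - (3/8)sin 2x
so K g − (-3)·g = 8/3 + 2cos x - (5/4)sin x + (1/2)cos 2x = f ✓


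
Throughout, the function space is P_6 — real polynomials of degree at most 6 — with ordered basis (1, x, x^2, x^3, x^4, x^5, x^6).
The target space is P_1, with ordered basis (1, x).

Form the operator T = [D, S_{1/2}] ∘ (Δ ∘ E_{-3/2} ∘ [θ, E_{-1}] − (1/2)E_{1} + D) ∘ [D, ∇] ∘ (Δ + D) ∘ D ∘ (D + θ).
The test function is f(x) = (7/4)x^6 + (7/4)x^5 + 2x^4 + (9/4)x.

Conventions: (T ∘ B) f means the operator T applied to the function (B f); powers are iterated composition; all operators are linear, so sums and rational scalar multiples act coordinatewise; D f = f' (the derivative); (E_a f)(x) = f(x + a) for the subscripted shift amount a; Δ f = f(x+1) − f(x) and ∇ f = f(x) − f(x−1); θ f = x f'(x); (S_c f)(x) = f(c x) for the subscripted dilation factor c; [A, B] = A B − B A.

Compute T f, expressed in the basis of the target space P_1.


g(x) = 0

D f = (21/2)x^5 + (35/4)x^4 + 8x^3 + 9/4
θ f = (21/2)x^6 + (35/4)x^5 + 8x^4 + (9/4)x
(D + θ) f = (21/2)x^6 + (77/4)x^5 + (67/4)x^4 + 8x^3 + (9/4)x + 9/4
D (D + θ) f = 63x^5 + (385/4)x^4 + 67x^3 + 24x^2 + 9/4
Δ D (D + θ) f = 315x^4 + 1015x^3 + (2817/2)x^2 + 949x + 1001/4
D D (D + θ) f = 315x^4 + 385x^3 + 201x^2 + 48x
(Δ + D) D (D + θ) f = 630x^4 + 1400x^3 + (3219/2)x^2 + 997x + 1001/4
∇ ((Δ + D) ∘ D ∘ (D + θ)) f = 2520x^3 + 420x^2 + 1539x + 315/2
D ∇ ((Δ + D) ∘ D ∘ (D + θ)) f = 7560x^2 + 840x + 1539
D ((Δ + D) ∘ D ∘ (D + θ)) f = 2520x^3 + 4200x^2 + 3219x + 997
∇ D ((Δ + D) ∘ D ∘ (D + θ)) f = 7560x^2 + 840x + 1539
[D, ∇] ((Δ + D) ∘ D ∘ (D + θ)) f = 0
E_{-1} ([D, ∇] ∘ (Δ + D) ∘ D ∘ (D + θ)) f = 0
θ E_{-1} ([D, ∇] ∘ (Δ + D) ∘ D ∘ (D + θ)) f = 0
θ ([D, ∇] ∘ (Δ + D) ∘ D ∘ (D + θ)) f = 0
E_{-1} θ ([D, ∇] ∘ (Δ + D) ∘ D ∘ (D + θ)) f = 0
[θ, E_{-1}] ([D, ∇] ∘ (Δ + D) ∘ D ∘ (D + θ)) f = 0
E_{-3/2} [θ, E_{-1}] ([D, ∇] ∘ (Δ + D) ∘ D ∘ (D + θ)) f = 0
Δ E_{-3/2} [θ, E_{-1}] ([D, ∇] ∘ (Δ + D) ∘ D ∘ (D + θ)) f = 0
E_{1} ([D, ∇] ∘ (Δ + D) ∘ D ∘ (D + θ)) f = 0
(-(1/2)E_{1}) ([D, ∇] ∘ (Δ + D) ∘ D ∘ (D + θ)) f = 0
D ([D, ∇] ∘ (Δ + D) ∘ D ∘ (D + θ)) f = 0
(Δ ∘ E_{-3/2} ∘ [θ, E_{-1}] − (1/2)E_{1} + D) ([D, ∇] ∘ (Δ + D) ∘ D ∘ (D + θ)) f = 0
S_{1/2} (Δ ∘ E_{-3/2} ∘ [θ, E_{-1}] − (1/2)E_{1} + D) ([D, ∇] ∘ (Δ + D) ∘ D ∘ (D + θ)) f = 0
D S_{1/2} (Δ ∘ E_{-3/2} ∘ [θ, E_{-1}] − (1/2)E_{1} + D) ([D, ∇] ∘ (Δ + D) ∘ D ∘ (D + θ)) f = 0
D (Δ ∘ E_{-3/2} ∘ [θ, E_{-1}] − (1/2)E_{1} + D) ([D, ∇] ∘ (Δ + D) ∘ D ∘ (D + θ)) f = 0
S_{1/2} D (Δ ∘ E_{-3/2} ∘ [θ, E_{-1}] − (1/2)E_{1} + D) ([D, ∇] ∘ (Δ + D) ∘ D ∘ (D + θ)) f = 0
[D, S_{1/2}] (Δ ∘ E_{-3/2} ∘ [θ, E_{-1}] − (1/2)E_{1} + D) ([D, ∇] ∘ (Δ + D) ∘ D ∘ (D + θ)) f = 0


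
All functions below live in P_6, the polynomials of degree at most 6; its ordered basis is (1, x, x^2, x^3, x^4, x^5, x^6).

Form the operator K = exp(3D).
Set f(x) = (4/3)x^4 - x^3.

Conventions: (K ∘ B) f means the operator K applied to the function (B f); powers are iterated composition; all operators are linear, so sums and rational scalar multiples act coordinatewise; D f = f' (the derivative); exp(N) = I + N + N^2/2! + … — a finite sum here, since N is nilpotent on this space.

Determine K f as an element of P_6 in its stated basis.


the result is g(x) = (4/3)x^4 + 15x^3 + 63x^2 + 117x + 81

order-1 term: 16x^3 - 9x^2
order-2 term: 72x^2 - 27x
order-3 term: 144x - 27
order-4 term: 108
the series for exp(3D) f terminates at order 4
exp(3D) f = (4/3)x^4 + 15x^3 + 63x^2 + 117x + 81


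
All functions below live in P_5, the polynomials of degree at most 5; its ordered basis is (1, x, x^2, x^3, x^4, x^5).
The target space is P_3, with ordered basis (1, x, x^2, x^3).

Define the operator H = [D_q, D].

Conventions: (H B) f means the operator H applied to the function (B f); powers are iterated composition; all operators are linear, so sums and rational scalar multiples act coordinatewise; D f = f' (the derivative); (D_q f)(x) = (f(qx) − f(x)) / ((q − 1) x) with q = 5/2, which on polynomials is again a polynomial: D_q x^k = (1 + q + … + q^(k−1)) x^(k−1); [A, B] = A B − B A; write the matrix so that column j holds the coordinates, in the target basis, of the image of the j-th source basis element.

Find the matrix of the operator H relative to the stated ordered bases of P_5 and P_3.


image of 1: 0
image of x: 0
image of x^2: -3/2
image of x^3: -9x
image of x^4: -(297/8)x^2
image of x^5: -(1047/8)x^3
each image's coordinates form column j of the matrix

the matrix is [[0, 0, -3/2, 0, 0, 0]; [0, 0, 0, -9, 0, 0]; [0, 0, 0, 0, -297/8, 0]; [0, 0, 0, 0, 0, -1047/8]] (rows listed top to bottom)


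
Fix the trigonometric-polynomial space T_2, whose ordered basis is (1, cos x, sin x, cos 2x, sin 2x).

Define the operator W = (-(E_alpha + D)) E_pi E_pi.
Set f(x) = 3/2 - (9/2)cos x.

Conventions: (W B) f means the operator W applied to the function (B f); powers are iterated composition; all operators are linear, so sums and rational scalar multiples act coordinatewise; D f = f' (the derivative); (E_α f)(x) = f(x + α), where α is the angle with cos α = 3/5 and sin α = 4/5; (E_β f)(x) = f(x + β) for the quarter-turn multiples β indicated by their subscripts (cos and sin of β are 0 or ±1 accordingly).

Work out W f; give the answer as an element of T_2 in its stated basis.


g(x) = -3/2 + (27/10)cos x - (81/10)sin x

E_pi f = 3/2 + (9/2)cos x
E_pi E_pi f = 3/2 - (9/2)cos x
E_alpha (E_pi E_pi) f = 3/2 - (27/10)cos x + (18/5)sin x
D (E_pi E_pi) f = (9/2)sin x
(E_alpha + D) (E_pi E_pi) f = 3/2 - (27/10)cos x + (81/10)sin x
(-(E_alpha + D)) (E_pi E_pi) f = -3/2 + (27/10)cos x - (81/10)sin x


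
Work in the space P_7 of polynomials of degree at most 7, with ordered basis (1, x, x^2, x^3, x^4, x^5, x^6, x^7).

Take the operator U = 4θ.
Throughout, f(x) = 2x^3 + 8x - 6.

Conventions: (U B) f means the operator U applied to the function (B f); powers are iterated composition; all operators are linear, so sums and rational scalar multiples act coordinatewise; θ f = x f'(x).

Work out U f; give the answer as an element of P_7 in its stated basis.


the result is g(x) = 24x^3 + 32x

θ f = 6x^3 + 8x
(4θ) f = 24x^3 + 32x


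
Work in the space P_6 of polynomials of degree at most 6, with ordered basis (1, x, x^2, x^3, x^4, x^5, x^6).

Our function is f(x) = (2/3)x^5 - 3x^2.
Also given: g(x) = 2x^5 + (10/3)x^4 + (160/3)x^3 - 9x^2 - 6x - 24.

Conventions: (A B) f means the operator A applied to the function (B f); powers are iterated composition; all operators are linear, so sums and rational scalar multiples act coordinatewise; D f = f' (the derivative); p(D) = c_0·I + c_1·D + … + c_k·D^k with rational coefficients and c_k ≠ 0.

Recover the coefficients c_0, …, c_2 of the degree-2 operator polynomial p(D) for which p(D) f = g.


c_0 = 3, c_1 = 1, c_2 = 4

D^0 f = (2/3)x^5 - 3x^2
D^1 f = (10/3)x^4 - 6x
D^2 f = (40/3)x^3 - 6
matching coefficients of g against c_0 f + c_1 Df + … from the top degree down determines the c_i
solution: c_0 = 3, c_1 = 1, c_2 = 4


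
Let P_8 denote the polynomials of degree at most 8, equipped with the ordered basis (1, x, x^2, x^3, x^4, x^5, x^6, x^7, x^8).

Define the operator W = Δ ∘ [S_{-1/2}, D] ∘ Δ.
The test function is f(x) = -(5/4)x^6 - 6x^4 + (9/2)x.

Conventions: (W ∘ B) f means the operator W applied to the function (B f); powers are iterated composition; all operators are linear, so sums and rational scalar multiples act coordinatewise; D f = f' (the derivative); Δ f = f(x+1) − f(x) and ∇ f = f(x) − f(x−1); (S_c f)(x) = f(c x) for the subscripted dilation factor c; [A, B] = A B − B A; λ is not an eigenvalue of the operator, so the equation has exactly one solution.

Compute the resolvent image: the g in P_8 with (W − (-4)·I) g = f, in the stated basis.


write g with unknown coordinates in the stated basis and equate coefficients in (W − (-4)·I) g = f
solving from the highest basis element down gives g = -(5/16)x^6 - (3/2)x^4 + (225/256)x^3 - (675/512)x^2 + (801/128)x - 2781/2048
check: W g = -(225/64)x^3 + (675/128)x^2 - (657/32)x + 2781/512
so W g − (-4)·g = -(5/4)x^6 - 6x^4 + (9/2)x = f ✓

the image equals g(x) = -(5/16)x^6 - (3/2)x^4 + (225/256)x^3 - (675/512)x^2 + (801/128)x - 2781/2048


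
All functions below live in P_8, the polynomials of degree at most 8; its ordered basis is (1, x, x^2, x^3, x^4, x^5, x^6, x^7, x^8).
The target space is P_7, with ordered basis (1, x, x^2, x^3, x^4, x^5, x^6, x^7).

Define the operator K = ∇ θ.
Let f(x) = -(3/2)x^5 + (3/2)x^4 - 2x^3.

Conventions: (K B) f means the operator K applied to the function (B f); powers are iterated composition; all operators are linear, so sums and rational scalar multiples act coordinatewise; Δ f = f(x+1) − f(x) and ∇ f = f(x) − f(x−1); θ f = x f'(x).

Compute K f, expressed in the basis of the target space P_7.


the image equals g(x) = -(75/2)x^4 + 99x^3 - 129x^2 + (159/2)x - 39/2

θ f = -(15/2)x^5 + 6x^4 - 6x^3
∇ θ f = -(75/2)x^4 + 99x^3 - 129x^2 + (159/2)x - 39/2


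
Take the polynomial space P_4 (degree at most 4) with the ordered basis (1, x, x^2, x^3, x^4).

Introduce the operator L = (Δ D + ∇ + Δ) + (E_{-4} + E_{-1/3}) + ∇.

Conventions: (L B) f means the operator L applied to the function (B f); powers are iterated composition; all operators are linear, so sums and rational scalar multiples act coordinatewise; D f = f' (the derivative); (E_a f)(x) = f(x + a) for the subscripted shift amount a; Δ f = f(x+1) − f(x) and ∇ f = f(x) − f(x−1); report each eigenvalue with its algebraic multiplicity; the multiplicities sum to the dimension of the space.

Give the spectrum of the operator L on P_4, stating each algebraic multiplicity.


image of 1: 2
image of x: 2x - 4/3
image of x^2: 2x^2 - (8/3)x + 154/9
image of x^3: 2x^3 - 4x^2 + (154/3)x - 1567/27
image of x^4: 2x^4 - (16/3)x^3 + (308/3)x^2 - (6268/27)x + 20980/81
the matrix is upper triangular; its diagonal is (2, 2, 2, 2, 2)
for a triangular matrix the eigenvalues are the diagonal entries, with algebraic multiplicity their repetition count

λ = 2 (multiplicity 5)


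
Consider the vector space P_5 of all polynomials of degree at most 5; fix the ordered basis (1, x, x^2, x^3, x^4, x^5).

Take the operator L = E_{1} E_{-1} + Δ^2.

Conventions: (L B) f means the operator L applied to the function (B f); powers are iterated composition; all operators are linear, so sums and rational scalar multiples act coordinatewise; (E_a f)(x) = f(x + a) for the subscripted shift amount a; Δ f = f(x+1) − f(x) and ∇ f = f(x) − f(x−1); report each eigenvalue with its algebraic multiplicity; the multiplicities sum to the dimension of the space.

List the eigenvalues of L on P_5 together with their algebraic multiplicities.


λ = 1 (multiplicity 6)

image of 1: 1
image of x: x
image of x^2: x^2 + 2
image of x^3: x^3 + 6x + 6
image of x^4: x^4 + 12x^2 + 24x + 14
image of x^5: x^5 + 20x^3 + 60x^2 + 70x + 30
the matrix is upper triangular; its diagonal is (1, 1, 1, 1, 1, 1)
for a triangular matrix the eigenvalues are the diagonal entries, with algebraic multiplicity their repetition count


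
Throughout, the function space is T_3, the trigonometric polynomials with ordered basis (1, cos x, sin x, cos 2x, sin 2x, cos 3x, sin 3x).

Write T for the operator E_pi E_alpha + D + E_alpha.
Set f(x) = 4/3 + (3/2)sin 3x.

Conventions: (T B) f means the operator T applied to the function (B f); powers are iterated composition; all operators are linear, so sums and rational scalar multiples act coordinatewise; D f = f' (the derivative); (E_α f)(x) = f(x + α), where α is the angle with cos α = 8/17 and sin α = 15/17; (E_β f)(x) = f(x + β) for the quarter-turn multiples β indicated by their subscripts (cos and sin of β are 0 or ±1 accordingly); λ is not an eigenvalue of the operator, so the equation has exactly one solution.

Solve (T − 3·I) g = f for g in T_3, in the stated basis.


g(x) = -4/3 - (1/4)cos 3x - (1/4)sin 3x

write g with unknown coordinates in the stated basis and equate coefficients in (T − 3·I) g = f
solving from the highest basis element down gives g = -4/3 - (1/4)cos 3x - (1/4)sin 3x
check: T g = -8/3 - (3/4)cos 3x + (3/4)sin 3x
so T g − 3·g = 4/3 + (3/2)sin 3x = f ✓


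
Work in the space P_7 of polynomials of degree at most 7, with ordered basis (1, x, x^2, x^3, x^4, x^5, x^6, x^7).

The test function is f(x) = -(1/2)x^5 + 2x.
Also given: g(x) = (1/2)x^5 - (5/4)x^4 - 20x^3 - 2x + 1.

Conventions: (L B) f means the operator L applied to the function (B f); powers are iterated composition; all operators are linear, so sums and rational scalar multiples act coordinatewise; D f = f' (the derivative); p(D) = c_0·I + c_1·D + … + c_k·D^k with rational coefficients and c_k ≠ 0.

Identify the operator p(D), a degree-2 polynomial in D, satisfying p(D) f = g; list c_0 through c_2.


D^0 f = -(1/2)x^5 + 2x
D^1 f = -(5/2)x^4 + 2
D^2 f = -10x^3
matching coefficients of g against c_0 f + c_1 Df + … from the top degree down determines the c_i
solution: c_0 = -1, c_1 = 1/2, c_2 = 2

c_0 = -1, c_1 = 1/2, c_2 = 2


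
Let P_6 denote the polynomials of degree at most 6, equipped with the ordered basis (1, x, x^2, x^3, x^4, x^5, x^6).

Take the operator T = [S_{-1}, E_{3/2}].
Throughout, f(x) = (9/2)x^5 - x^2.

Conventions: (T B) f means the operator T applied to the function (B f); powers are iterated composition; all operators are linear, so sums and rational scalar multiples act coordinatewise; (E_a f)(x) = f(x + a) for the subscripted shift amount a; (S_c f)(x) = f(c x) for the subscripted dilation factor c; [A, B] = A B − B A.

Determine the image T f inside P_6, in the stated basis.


the image equals g(x) = (135/2)x^4 + (1215/4)x^2 + 6x + 2187/32

E_{3/2} f = (9/2)x^5 + (135/4)x^4 + (405/4)x^3 + (1207/8)x^2 + (3549/32)x + 2043/64
S_{-1} E_{3/2} f = -(9/2)x^5 + (135/4)x^4 - (405/4)x^3 + (1207/8)x^2 - (3549/32)x + 2043/64
S_{-1} f = -(9/2)x^5 - x^2
E_{3/2} S_{-1} f = -(9/2)x^5 - (135/4)x^4 - (405/4)x^3 - (1223/8)x^2 - (3741/32)x - 2331/64
[S_{-1}, E_{3/2}] f = (135/2)x^4 + (1215/4)x^2 + 6x + 2187/32


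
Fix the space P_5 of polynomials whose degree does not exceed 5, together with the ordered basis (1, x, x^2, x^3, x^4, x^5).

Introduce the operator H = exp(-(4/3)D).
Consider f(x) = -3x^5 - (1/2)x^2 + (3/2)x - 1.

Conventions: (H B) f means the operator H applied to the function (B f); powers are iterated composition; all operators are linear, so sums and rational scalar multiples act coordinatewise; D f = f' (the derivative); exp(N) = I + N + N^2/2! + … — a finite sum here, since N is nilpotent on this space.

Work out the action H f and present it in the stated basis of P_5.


g(x) = -3x^5 + 20x^4 - (160/3)x^3 + (1271/18)x^2 - (2407/54)x + 709/81

order-1 term: 20x^4 + (4/3)x - 2
order-2 term: -(160/3)x^3 - 8/9
order-3 term: (640/9)x^2
order-4 term: -(1280/27)x
order-5 term: 1024/81
the series for exp(-(4/3)D) f terminates at order 5
exp(-(4/3)D) f = -3x^5 + 20x^4 - (160/3)x^3 + (1271/18)x^2 - (2407/54)x + 709/81


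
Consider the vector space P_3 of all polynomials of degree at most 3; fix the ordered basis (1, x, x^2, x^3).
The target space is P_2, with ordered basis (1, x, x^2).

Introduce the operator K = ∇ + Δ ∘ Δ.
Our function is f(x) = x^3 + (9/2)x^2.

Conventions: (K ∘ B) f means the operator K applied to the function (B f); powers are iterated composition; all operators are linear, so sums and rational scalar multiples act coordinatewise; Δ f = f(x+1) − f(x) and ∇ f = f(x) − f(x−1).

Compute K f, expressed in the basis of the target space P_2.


∇ f = 3x^2 + 6x - 7/2
Δ f = 3x^2 + 12x + 11/2
Δ Δ f = 6x + 15
(∇ + Δ ∘ Δ) f = 3x^2 + 12x + 23/2

the image equals g(x) = 3x^2 + 12x + 23/2
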